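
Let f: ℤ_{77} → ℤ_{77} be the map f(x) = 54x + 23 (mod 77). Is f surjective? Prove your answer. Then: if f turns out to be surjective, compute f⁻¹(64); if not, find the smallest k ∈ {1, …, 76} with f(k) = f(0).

25

Since gcd(54, 77) = 1, 54 is invertible modulo 77. Euclid's algorithm: 77 = 1·54 + 23, 54 = 2·23 + 8, 23 = 2·8 + 7, 8 = 1·7 + 1; back-substituting gives 1 = 10·54 − 7·77, so 54⁻¹ ≡ 10 (mod 77).
Then y ↦ 10(y − 23) is a two-sided inverse to f, so every y ∈ ℤ_{77} has a preimage.
Hence f is surjective.
Since f is surjective, we compute f⁻¹(64): solve 54x + 23 ≡ 64 (mod 77), i.e. 54x ≡ 41 (mod 77).
Multiplying by 54⁻¹ = 10 gives x ≡ 10·41 = 410 = 5·77 + 25 ≡ 25 (mod 77).
Check: f(25) = 54·25 + 23 = 1373 = 17·77 + 64 ≡ 64 (mod 77).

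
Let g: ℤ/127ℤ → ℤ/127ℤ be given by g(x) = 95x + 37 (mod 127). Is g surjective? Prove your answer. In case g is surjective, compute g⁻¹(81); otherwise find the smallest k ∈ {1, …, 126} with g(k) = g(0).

Since gcd(95, 127) = 1, 95 is invertible modulo 127. Euclid's algorithm: 127 = 1·95 + 32, 95 = 2·32 + 31, 32 = 1·31 + 1; back-substituting gives 1 = 123·95 − 92·127, so 95⁻¹ ≡ 123 (mod 127).
Then y ↦ 123(y − 37) is a two-sided inverse to g, so every y ∈ ℤ/127ℤ has a preimage.
Thus g is surjective.
Since g is surjective, we compute g⁻¹(81): solve 95x + 37 ≡ 81 (mod 127), i.e. 95x ≡ 44 (mod 127).
Multiplying by 95⁻¹ = 123 gives x ≡ 123·44 = 5412 = 42·127 + 78 ≡ 78 (mod 127).
Check: g(78) = 95·78 + 37 = 7447 = 58·127 + 81 ≡ 81 (mod 127).

78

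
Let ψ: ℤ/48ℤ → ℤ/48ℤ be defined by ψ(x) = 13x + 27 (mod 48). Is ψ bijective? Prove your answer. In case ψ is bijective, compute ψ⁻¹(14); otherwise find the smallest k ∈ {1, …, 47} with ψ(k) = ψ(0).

If ψ(x_1) = ψ(x_2), then 13x_1 ≡ 13x_2 (mod 48). Because gcd(13, 48) = 1, we may cancel 13 to get x_1 ≡ x_2 (mod 48).
We now compute 13⁻¹ mod 48 explicitly. Euclid's algorithm: 48 = 3·13 + 9, 13 = 1·9 + 4, 9 = 2·4 + 1; back-substituting gives 1 = 37·13 − 10·48, so 13⁻¹ ≡ 37 (mod 48).
For any y ∈ ℤ/48ℤ, x = 37(y − 27) mod 48 satisfies ψ(x) = 13·37(y − 27) + 27 ≡ y (since 13·37 ≡ 1 mod 48). So every y has a preimage.
Hence ψ is bijective.
Since ψ is bijective, we compute ψ⁻¹(14): solve 13x + 27 ≡ 14 (mod 48), i.e. 13x ≡ 35 (mod 48).
Multiplying by 13⁻¹ = 37 gives x ≡ 37·35 = 1295 = 26·48 + 47 ≡ 47 (mod 48).
Check: ψ(47) = 13·47 + 27 = 638 = 13·48 + 14 ≡ 14 (mod 48).

47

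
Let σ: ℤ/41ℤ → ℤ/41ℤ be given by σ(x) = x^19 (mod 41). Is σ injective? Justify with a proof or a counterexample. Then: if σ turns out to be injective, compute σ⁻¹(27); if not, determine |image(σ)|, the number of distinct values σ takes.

3

Since 41 is prime, the nonzero elements of ℤ/41ℤ form a cyclic group of order 40.
As gcd(19, 40) = 1, raising to the 19th power is a bijection on this group: if s^19 ≡ t^19 then (st^{−1})^19 = 1, and the only element of order dividing gcd(19, 40) = 1 is 1, so s = t.
With σ(0) = 0 this makes σ injective on all of ℤ/41ℤ, hence bijective (finite equal-size domain and codomain). In particular σ is injective.
Since σ is injective, we find the preimage of 27. The inverse of x ↦ x^19 on (ℤ/41ℤ)^× is x ↦ x^19, because 19·19 = 361 = 9·40 + 1 ≡ 1 (mod 40) and x^{40} = 1 for x ≠ 0 (Fermat). So σ⁻¹(27) = 27^19 mod 41.
Repeated squaring mod 41: 27^1 ≡ 27, 27^2 ≡ 27² = 729 ≡ 32, 27^4 ≡ 32² = 1024 ≡ 40, 27^8 ≡ 40² = 1600 ≡ 1, 27^16 ≡ 1² = 1. Since 19 = 16 + 2 + 1, 27^19 ≡ 1·32·27: 1·32 = 32, then 32·27 = 864 ≡ 3. So 27^19 ≡ 3 (mod 41).
Hence σ⁻¹(27) = 3.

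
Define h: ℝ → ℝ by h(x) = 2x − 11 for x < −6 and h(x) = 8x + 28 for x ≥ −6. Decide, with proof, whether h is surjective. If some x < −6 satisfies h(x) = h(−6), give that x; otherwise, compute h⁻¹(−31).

Both pieces are strictly increasing (slopes 2 and 8), so each is injective on its own interval.
The left piece maps (−∞, −6) onto (−∞, −23); the right piece maps [−6, ∞) onto [−20, ∞).
The union (−∞, −23) ∪ [−20, ∞) omits the interval between −23 and −20; in particular −23 has no preimage. So h is not surjective.
Because the two images are disjoint, no x < −6 has h(x) = h(−6), so we compute h⁻¹(−31): −31 lies in (−∞, −23), so solve 2x − 11 = −31: x = (−31 + 11)/2 = −10.

-10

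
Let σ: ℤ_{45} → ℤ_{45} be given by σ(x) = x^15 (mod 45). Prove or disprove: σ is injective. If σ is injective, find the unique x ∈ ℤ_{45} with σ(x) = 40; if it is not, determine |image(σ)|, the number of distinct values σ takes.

σ(0) = 0^15 = 0.
σ(15): Repeated squaring mod 45: 15^1 ≡ 15, 15^2 ≡ 15² = 225 ≡ 0, 15^4 ≡ 0² = 0, 15^8 ≡ 0² = 0. Since 15 = 8 + 4 + 2 + 1, 15^15 ≡ 0·0·0·15: 0·0 = 0, then 0·0 = 0, then 0·15 = 0. So 15^15 ≡ 0 (mod 45).
So σ(0) = σ(15) = 0 while 0 ≠ 15, so σ is not injective.
Since σ is not injective, we determine |image(σ)|. Computing x^15 mod 45 for each x (by repeated squaring, reducing mod 45 at every step), the values σ(0), σ(1), …, σ(44) are: 0, 1, 8, 27, 19, 35, 36, 28, 17, 9, 10, 26, 18, 37, 44, 0, 1, 8, 27, 19, 35, 36, 28, 17, 9, 10, 26, 18, 37, 44, 0, 1, 8, 27, 19, 35, 36, 28, 17, 9, 10, 26, 18, 37, 44.
The distinct values are {0, 1, 8, 9, 10, 17, 18, 19, 26, 27, 28, 35, 36, 37, 44}; there are 15 of them.

15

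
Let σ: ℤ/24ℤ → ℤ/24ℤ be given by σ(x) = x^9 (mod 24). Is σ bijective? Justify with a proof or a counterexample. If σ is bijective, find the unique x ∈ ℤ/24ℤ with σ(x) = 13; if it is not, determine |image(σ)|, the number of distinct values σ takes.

σ(0) = 0^9 = 0.
σ(6): Repeated squaring mod 24: 6^1 ≡ 6, 6^2 ≡ 6² = 36 ≡ 12, 6^4 ≡ 12² = 144 ≡ 0, 6^8 ≡ 0² = 0. Since 9 = 8 + 1, 6^9 ≡ 0·6: 0·6 = 0. So 6^9 ≡ 0 (mod 24).
So σ(0) = σ(6) = 0 while 0 ≠ 6, so σ is not injective, hence not bijective.
Since σ is not bijective, we determine |image(σ)|. Computing x^9 mod 24 for each x (by repeated squaring, reducing mod 24 at every step), the values σ(0), σ(1), …, σ(23) are: 0, 1, 8, 3, 16, 5, 0, 7, 8, 9, 16, 11, 0, 13, 8, 15, 16, 17, 0, 19, 8, 21, 16, 23.
The distinct values are {0, 1, 3, 5, 7, 8, 9, 11, 13, 15, 16, 17, 19, 21, 23}; there are 15 of them.

15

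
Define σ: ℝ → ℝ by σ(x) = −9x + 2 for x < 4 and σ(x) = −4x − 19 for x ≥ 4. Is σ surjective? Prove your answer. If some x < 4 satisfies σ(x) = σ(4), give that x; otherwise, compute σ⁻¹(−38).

Both pieces are strictly decreasing (slopes −9 and −4), so each is injective on its own interval.
The left piece maps (−∞, 4) onto (−34, ∞); the right piece maps [4, ∞) onto (−∞, −35].
The union (−34, ∞) ∪ (−∞, −35] omits the interval between −34 and −35; in particular −34 has no preimage. So σ is not surjective.
Because the two images are disjoint, no x < 4 has σ(x) = σ(4), so we compute σ⁻¹(−38): −38 lies in (−∞, −35], so solve −4x − 19 = −38: x = (−38 + 19)/(−4) = 19/4.

19/4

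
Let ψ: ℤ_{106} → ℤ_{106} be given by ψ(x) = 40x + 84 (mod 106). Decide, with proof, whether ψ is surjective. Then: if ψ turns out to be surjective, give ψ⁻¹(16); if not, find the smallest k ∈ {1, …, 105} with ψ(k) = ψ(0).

53

By definition, surjectivity means every element of the codomain has a preimage under ψ.
Since gcd(40, 106) = 2, we have 40x ≡ 0 (mod 2) for all x, so ψ(x) ≡ 0 (mod 2).
But 1 ≢ 0 (mod 2), so 1 ∈ ℤ_{106} has no preimage. So ψ is not surjective.
Since ψ is not surjective, we find the least positive k with ψ(k) = ψ(0): this means 40k ≡ 0 (mod 106), i.e. 106 ∣ 40k. Since gcd(40, 106) = 2, dividing through by 2 this holds exactly when 53 ∣ 20k, and as gcd(20, 53) = 1, exactly when 53 ∣ k.
The smallest positive such k is 53.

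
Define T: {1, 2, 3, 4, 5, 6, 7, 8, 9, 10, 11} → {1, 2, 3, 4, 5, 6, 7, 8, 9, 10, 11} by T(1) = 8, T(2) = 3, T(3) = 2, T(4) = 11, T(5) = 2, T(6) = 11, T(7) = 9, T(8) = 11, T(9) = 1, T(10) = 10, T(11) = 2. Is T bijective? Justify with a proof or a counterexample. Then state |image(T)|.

7

T(3) = 2 = T(5) with 3 ≠ 5, so T is not injective, hence not bijective.
The image of T is {1, 2, 3, 8, 9, 10, 11}, which has 7 elements.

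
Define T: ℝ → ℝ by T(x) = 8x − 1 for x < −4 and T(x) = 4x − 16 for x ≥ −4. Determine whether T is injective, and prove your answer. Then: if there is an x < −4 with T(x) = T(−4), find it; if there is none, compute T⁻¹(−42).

-41/8

Both pieces are strictly increasing (slopes 8 and 4), so each is injective on its own interval.
The left piece maps (−∞, −4) onto (−∞, −33); the right piece maps [−4, ∞) onto [−32, ∞).
These images are disjoint, so no value is attained by both pieces. Therefore T is injective.
Because the two images are disjoint, no x < −4 has T(x) = T(−4), so we compute T⁻¹(−42): −42 lies in (−∞, −33), so solve 8x − 1 = −42: x = (−42 + 1)/8 = −41/8.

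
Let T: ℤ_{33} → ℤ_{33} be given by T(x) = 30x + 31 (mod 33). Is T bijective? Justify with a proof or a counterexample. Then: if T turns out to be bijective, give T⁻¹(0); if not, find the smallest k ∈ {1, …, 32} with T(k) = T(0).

We have gcd(30, 33) = 3 > 1. Taking x_1 = 0 and x_2 = 11: T(0) = 31 and T(11) = 30·11 + 31 = 361 ≡ 31 (mod 33).
So T(0) = T(11) while 0 ≠ 11, hence T is not injective, hence not bijective.
Since T is not bijective, we find the least positive k with T(k) = T(0): this means 30k ≡ 0 (mod 33), i.e. 33 ∣ 30k. Since gcd(30, 33) = 3, dividing through by 3 this holds exactly when 11 ∣ 10k, and as gcd(10, 11) = 1, exactly when 11 ∣ k.
The smallest positive such k is 11.

11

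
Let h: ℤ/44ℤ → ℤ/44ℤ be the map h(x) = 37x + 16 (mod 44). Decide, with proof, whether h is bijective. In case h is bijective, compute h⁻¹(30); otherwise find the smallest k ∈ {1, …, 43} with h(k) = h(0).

42

If h(a) = h(b), then 37a ≡ 37b (mod 44). Because gcd(37, 44) = 1, we may cancel 37 to get a ≡ b (mod 44).
We now compute 37⁻¹ mod 44 explicitly. Euclid's algorithm: 44 = 1·37 + 7, 37 = 5·7 + 2, 7 = 3·2 + 1; back-substituting gives 1 = 25·37 − 21·44, so 37⁻¹ ≡ 25 (mod 44).
For any y ∈ ℤ/44ℤ, x = 25(y − 16) mod 44 satisfies h(x) = 37·25(y − 16) + 16 ≡ y (since 37·25 ≡ 1 mod 44). So every y has a preimage.
Therefore h is bijective.
Since h is bijective, we compute h⁻¹(30): solve 37x + 16 ≡ 30 (mod 44), i.e. 37x ≡ 14 (mod 44).
Multiplying by 37⁻¹ = 25 gives x ≡ 25·14 = 350 = 7·44 + 42 ≡ 42 (mod 44).
Check: h(42) = 37·42 + 16 = 1570 = 35·44 + 30 ≡ 30 (mod 44).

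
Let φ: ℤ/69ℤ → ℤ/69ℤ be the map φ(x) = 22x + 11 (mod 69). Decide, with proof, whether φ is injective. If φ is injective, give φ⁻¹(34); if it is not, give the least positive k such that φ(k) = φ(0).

23

If φ(s) = φ(t), then 22s ≡ 22t (mod 69). Because gcd(22, 69) = 1, we may cancel 22 to get s ≡ t (mod 69).
Thus φ is injective.
We now compute 22⁻¹ mod 69 explicitly. Euclid's algorithm: 69 = 3·22 + 3, 22 = 7·3 + 1; back-substituting gives 1 = 22·22 − 7·69, so 22⁻¹ ≡ 22 (mod 69).
Since φ is injective, we compute φ⁻¹(34): solve 22x + 11 ≡ 34 (mod 69), i.e. 22x ≡ 23 (mod 69).
Multiplying by 22⁻¹ = 22 gives x ≡ 22·23 = 506 = 7·69 + 23 ≡ 23 (mod 69).
Check: φ(23) = 22·23 + 11 = 517 = 7·69 + 34 ≡ 34 (mod 69).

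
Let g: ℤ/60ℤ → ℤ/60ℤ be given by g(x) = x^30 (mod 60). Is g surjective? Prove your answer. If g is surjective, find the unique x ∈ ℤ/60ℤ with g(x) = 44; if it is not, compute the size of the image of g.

12

g(2): Repeated squaring mod 60: 2^1 ≡ 2, 2^2 ≡ 2² = 4, 2^4 ≡ 4² = 16, 2^8 ≡ 16² = 256 ≡ 16, 2^16 ≡ 16² = 256 ≡ 16. Since 30 = 16 + 8 + 4 + 2, 2^30 ≡ 16·16·16·4: 16·16 = 256 ≡ 16, then 16·16 = 256 ≡ 16, then 16·4 = 64 ≡ 4. So 2^30 ≡ 4 (mod 60).
g(8): Repeated squaring mod 60: 8^1 ≡ 8, 8^2 ≡ 8² = 64 ≡ 4, 8^4 ≡ 4² = 16, 8^8 ≡ 16² = 256 ≡ 16, 8^16 ≡ 16² = 256 ≡ 16. Since 30 = 16 + 8 + 4 + 2, 8^30 ≡ 16·16·16·4: 16·16 = 256 ≡ 16, then 16·16 = 256 ≡ 16, then 16·4 = 64 ≡ 4. So 8^30 ≡ 4 (mod 60).
So g(2) = g(8) = 4 while 2 ≠ 8, therefore g is not injective.
A non-injective map from the 60-element set ℤ/60ℤ to itself takes at most 59 distinct values, so it cannot be surjective. So g is not surjective.
Since g is not surjective, we determine |image(g)|. Computing x^30 mod 60 for each x (by repeated squaring, reducing mod 60 at every step), the values g(0), g(1), …, g(59) are: 0, 1, 4, 9, 16, 25, 36, 49, 4, 21, 40, 1, 24, 49, 16, 45, 16, 49, 24, 1, 40, 21, 4, 49, 36, 25, 16, 9, 4, 1, 0, 1, 4, 9, 16, 25, 36, 49, 4, 21, 40, 1, 24, 49, 16, 45, 16, 49, 24, 1, 40, 21, 4, 49, 36, 25, 16, 9, 4, 1.
The distinct values are {0, 1, 4, 9, 16, 21, 24, 25, 36, 40, 45, 49}; there are 12 of them.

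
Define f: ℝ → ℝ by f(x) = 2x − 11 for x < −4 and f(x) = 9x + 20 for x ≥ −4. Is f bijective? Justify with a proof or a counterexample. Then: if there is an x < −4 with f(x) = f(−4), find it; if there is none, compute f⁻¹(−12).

-32/9

Both pieces are strictly increasing (slopes 2 and 9), so each is injective on its own interval.
The left piece maps (−∞, −4) onto (−∞, −19); the right piece maps [−4, ∞) onto [−16, ∞).
The images leave a gap (−19 has no preimage), so f is not surjective, hence not bijective.
Because the two images are disjoint, no x < −4 has f(x) = f(−4), so we compute f⁻¹(−12): −12 lies in [−16, ∞), so solve 9x + 20 = −12: x = (−12 − 20)/9 = −32/9.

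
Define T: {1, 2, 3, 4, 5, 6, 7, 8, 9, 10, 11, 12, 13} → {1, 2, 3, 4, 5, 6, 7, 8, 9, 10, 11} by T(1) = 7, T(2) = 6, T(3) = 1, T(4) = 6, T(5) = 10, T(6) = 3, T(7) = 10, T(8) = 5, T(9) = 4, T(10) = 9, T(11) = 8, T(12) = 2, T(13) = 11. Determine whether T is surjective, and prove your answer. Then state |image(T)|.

11

Every element of the codomain has a preimage: 1 = T(3), 2 = T(12), 3 = T(6), 4 = T(9), 5 = T(8), 6 = T(2), 7 = T(1), 8 = T(11), 9 = T(10), 10 = T(5), 11 = T(13).
Hence T is surjective.
The image of T is {1, 2, 3, 4, 5, 6, 7, 8, 9, 10, 11}, which has 11 elements.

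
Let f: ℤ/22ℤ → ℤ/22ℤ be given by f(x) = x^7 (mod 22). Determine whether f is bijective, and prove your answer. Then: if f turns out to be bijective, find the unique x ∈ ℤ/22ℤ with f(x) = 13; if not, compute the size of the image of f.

Computing x^7 mod 22 for each x (by repeated squaring, reducing mod 22 at every step), the values f(0), f(1), …, f(21) are: 0, 1, 18, 9, 16, 3, 8, 17, 2, 15, 10, 11, 12, 7, 20, 5, 14, 19, 6, 13, 4, 21.
Every element of ℤ/22ℤ appears exactly once in this list, so f is a bijection, and in particular bijective.
Since f is bijective, we read off the preimage of 13 from the same table: f(19) = 13, so f⁻¹(13) = 19.

19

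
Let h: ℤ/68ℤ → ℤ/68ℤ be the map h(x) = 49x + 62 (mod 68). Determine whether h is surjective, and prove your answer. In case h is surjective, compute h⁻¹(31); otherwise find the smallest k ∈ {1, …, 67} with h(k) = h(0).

41

Since gcd(49, 68) = 1, 49 is invertible modulo 68. Euclid's algorithm: 68 = 1·49 + 19, 49 = 2·19 + 11, 19 = 1·11 + 8, 11 = 1·8 + 3, 8 = 2·3 + 2, 3 = 1·2 + 1; back-substituting gives 1 = 25·49 − 18·68, so 49⁻¹ ≡ 25 (mod 68).
Then y ↦ 25(y − 62) is a two-sided inverse to h, so every y ∈ ℤ/68ℤ has a preimage.
Thus h is surjective.
Since h is surjective, we find h⁻¹(31): we need 49x ≡ 31 − 62 ≡ 37 (mod 68). Using 49⁻¹ = 25: x ≡ 25·37 = 925 = 13·68 + 41, so x = 41.
Check: h(41) = 49·41 + 62 = 2071 = 30·68 + 31 ≡ 31 (mod 68).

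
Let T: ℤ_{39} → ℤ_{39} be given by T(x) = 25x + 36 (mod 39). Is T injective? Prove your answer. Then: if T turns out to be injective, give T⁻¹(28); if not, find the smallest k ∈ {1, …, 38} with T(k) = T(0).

If T(a) = T(b), then 25a ≡ 25b (mod 39). Because gcd(25, 39) = 1, we may cancel 25 to get a ≡ b (mod 39).
Therefore T is injective.
We now compute 25⁻¹ mod 39 explicitly. Euclid's algorithm: 39 = 1·25 + 14, 25 = 1·14 + 11, 14 = 1·11 + 3, 11 = 3·3 + 2, 3 = 1·2 + 1; back-substituting gives 1 = 25·25 − 16·39, so 25⁻¹ ≡ 25 (mod 39).
Since T is injective, we find T⁻¹(28): we need 25x ≡ 28 − 36 ≡ 31 (mod 39). Using 25⁻¹ = 25: x ≡ 25·31 = 775 = 19·39 + 34, so x = 34.
Check: T(34) = 25·34 + 36 = 886 = 22·39 + 28 ≡ 28 (mod 39).

34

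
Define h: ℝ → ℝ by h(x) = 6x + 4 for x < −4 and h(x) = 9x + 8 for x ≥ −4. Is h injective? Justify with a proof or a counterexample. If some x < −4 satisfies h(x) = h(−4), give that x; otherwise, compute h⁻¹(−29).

-16/3

Both pieces are strictly increasing (slopes 6 and 9), so each is injective on its own interval.
The left piece maps (−∞, −4) onto (−∞, −20); the right piece maps [−4, ∞) onto [−28, ∞).
These images overlap. In particular h(−4) = −28 (right piece), and solving 6x + 4 = −28 on the left piece gives x = −16/3 < −4.
So h(−16/3) = h(−4) with −16/3 ≠ −4, and h is not injective. This x = −16/3 is the requested value below −4.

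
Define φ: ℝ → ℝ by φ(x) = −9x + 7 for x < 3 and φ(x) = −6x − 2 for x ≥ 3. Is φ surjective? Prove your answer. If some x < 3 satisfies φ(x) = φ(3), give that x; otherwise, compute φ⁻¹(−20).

3

Both pieces are strictly decreasing (slopes −9 and −6), so each is injective on its own interval.
The left piece maps (−∞, 3) onto (−20, ∞); the right piece maps [3, ∞) onto (−∞, −20].
These images together cover ℝ, so φ is surjective.
Because the two images are disjoint, no x < 3 has φ(x) = φ(3), so we compute φ⁻¹(−20): −20 lies in (−∞, −20], so solve −6x − 2 = −20: x = (−20 + 2)/(−6) = 3.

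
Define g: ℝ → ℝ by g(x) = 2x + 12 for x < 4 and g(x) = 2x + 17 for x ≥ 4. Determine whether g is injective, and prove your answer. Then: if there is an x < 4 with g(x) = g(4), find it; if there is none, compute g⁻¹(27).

Both pieces are strictly increasing (slopes 2 and 2), so each is injective on its own interval.
The left piece maps (−∞, 4) onto (−∞, 20); the right piece maps [4, ∞) onto [25, ∞).
These images are disjoint, so no value is attained by both pieces. Hence g is injective.
Because the two images are disjoint, no x < 4 has g(x) = g(4), so we compute g⁻¹(27): 27 lies in [25, ∞), so solve 2x + 17 = 27: x = (27 − 17)/2 = 5.

5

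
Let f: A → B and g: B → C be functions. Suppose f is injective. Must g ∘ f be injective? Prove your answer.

No. Take A = B = C = {0, 1}, f = identity (injective), and g(x) = 0 for every x.
Then (g ∘ f)(0) = 0 = (g ∘ f)(1) with 0 ≠ 1, so g ∘ f is not injective.

not injective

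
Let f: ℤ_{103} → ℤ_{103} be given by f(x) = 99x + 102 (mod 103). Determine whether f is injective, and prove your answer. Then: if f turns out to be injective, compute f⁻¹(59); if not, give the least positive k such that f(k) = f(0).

Suppose f(a) = f(b) in ℤ_{103}. Then 99a + 102 ≡ 99b + 102 (mod 103), thus 99(a − b) ≡ 0 (mod 103).
Since gcd(99, 103) = 1, 99 is invertible modulo 103, thus a − b ≡ 0 (mod 103), i.e. a = b.
Therefore f is injective.
We now compute 99⁻¹ mod 103 explicitly. Euclid's algorithm: 103 = 1·99 + 4, 99 = 24·4 + 3, 4 = 1·3 + 1; back-substituting gives 1 = 77·99 − 74·103, so 99⁻¹ ≡ 77 (mod 103).
Since f is injective, we find f⁻¹(59): we need 99x ≡ 59 − 102 ≡ 60 (mod 103). Using 99⁻¹ = 77: x ≡ 77·60 = 4620 = 44·103 + 88, so x = 88.
Check: f(88) = 99·88 + 102 = 8814 = 85·103 + 59 ≡ 59 (mod 103).

88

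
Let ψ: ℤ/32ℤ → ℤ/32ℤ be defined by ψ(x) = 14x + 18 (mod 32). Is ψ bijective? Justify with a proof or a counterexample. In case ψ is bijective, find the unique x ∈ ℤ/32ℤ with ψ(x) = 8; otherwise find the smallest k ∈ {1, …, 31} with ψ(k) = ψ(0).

We have gcd(14, 32) = 2 > 1. Taking a = 0 and b = 16: ψ(0) = 18 and ψ(16) = 14·16 + 18 = 242 ≡ 18 (mod 32).
So ψ(0) = ψ(16) while 0 ≠ 16, hence ψ is not injective, hence not bijective.
Since ψ is not bijective, we find the least positive k with ψ(k) = ψ(0): this means 14k ≡ 0 (mod 32), i.e. 32 ∣ 14k. Since gcd(14, 32) = 2, dividing through by 2 this holds exactly when 16 ∣ 7k, and as gcd(7, 16) = 1, exactly when 16 ∣ k.
The smallest positive such k is 16.

16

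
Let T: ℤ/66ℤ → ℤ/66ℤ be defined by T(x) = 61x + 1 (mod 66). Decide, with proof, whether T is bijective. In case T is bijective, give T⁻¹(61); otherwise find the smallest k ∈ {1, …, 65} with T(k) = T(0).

Suppose T(x_1) = T(x_2) in ℤ/66ℤ. Then 61x_1 + 1 ≡ 61x_2 + 1 (mod 66), so 61(x_1 − x_2) ≡ 0 (mod 66).
Since gcd(61, 66) = 1, 61 is invertible modulo 66, so x_1 − x_2 ≡ 0 (mod 66), i.e. x_1 = x_2.
We now compute 61⁻¹ mod 66 explicitly. Euclid's algorithm: 66 = 1·61 + 5, 61 = 12·5 + 1; back-substituting gives 1 = 13·61 − 12·66, so 61⁻¹ ≡ 13 (mod 66).
For any y ∈ ℤ/66ℤ, x = 13(y − 1) mod 66 satisfies T(x) = 61·13(y − 1) + 1 ≡ y (since 61·13 ≡ 1 mod 66). So every y has a preimage.
Therefore T is bijective.
Since T is bijective, we compute T⁻¹(61): solve 61x + 1 ≡ 61 (mod 66), i.e. 61x ≡ 60 (mod 66).
Multiplying by 61⁻¹ = 13 gives x ≡ 13·60 = 780 = 11·66 + 54 ≡ 54 (mod 66).
Check: T(54) = 61·54 + 1 = 3295 = 49·66 + 61 ≡ 61 (mod 66).

54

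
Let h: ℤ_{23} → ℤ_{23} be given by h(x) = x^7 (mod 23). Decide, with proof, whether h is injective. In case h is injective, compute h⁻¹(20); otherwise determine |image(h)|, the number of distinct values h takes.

17

Since 23 is prime, the nonzero elements of ℤ_{23} form a cyclic group of order 22.
As gcd(7, 22) = 1, raising to the 7th power is a bijection on this group: if x_1^7 ≡ x_2^7 then (x_1x_2^{−1})^7 = 1, and the only element of order dividing gcd(7, 22) = 1 is 1, so x_1 = x_2.
With h(0) = 0 this makes h injective on all of ℤ_{23}, hence bijective (finite equal-size domain and codomain). In particular h is injective.
Since h is injective, we find the preimage of 20. The inverse of x ↦ x^7 on (ℤ_{23})^× is x ↦ x^19, because 7·19 = 133 = 6·22 + 1 ≡ 1 (mod 22) and x^{22} = 1 for x ≠ 0 (Fermat). So h⁻¹(20) = 20^19 mod 23.
Repeated squaring mod 23: 20^1 ≡ 20, 20^2 ≡ 20² = 400 ≡ 9, 20^4 ≡ 9² = 81 ≡ 12, 20^8 ≡ 12² = 144 ≡ 6, 20^16 ≡ 6² = 36 ≡ 13. Since 19 = 16 + 2 + 1, 20^19 ≡ 13·9·20: 13·9 = 117 ≡ 2, then 2·20 = 40 ≡ 17. So 20^19 ≡ 17 (mod 23).
Hence h⁻¹(20) = 17.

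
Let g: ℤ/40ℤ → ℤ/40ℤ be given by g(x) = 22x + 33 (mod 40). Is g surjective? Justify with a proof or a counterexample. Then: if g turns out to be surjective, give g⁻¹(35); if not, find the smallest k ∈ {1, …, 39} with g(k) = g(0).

By definition, surjectivity means every element of the codomain has a preimage under g.
Since gcd(22, 40) = 2, we have 22x ≡ 0 (mod 2) for all x, so g(x) ≡ 1 (mod 2).
But 0 ≢ 1 (mod 2), so 0 ∈ ℤ/40ℤ has no preimage. Therefore g is not surjective.
Since g is not surjective, we find the least positive k with g(k) = g(0): this means 22k ≡ 0 (mod 40), i.e. 40 ∣ 22k. Since gcd(22, 40) = 2, dividing through by 2 this holds exactly when 20 ∣ 11k, and as gcd(11, 20) = 1, exactly when 20 ∣ k.
The smallest positive such k is 20.

20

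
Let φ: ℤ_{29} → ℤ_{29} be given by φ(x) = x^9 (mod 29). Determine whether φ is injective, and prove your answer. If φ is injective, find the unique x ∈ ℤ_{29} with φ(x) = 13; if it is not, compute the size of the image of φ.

Since 29 is prime, the nonzero elements of ℤ_{29} form a cyclic group of order 28.
As gcd(9, 28) = 1, raising to the 9th power is a bijection on this group: if x_1^9 ≡ x_2^9 then (x_1x_2^{−1})^9 = 1, and the only element of order dividing gcd(9, 28) = 1 is 1, so x_1 = x_2.
With φ(0) = 0 this makes φ injective on all of ℤ_{29}, hence bijective (finite equal-size domain and codomain). In particular φ is injective.
Since φ is injective, we find the preimage of 13. The inverse of x ↦ x^9 on (ℤ_{29})^× is x ↦ x^25, because 9·25 = 225 = 8·28 + 1 ≡ 1 (mod 28) and x^{28} = 1 for x ≠ 0 (Fermat). So φ⁻¹(13) = 13^25 mod 29.
Repeated squaring mod 29: 13^1 ≡ 13, 13^2 ≡ 13² = 169 ≡ 24, 13^4 ≡ 24² = 576 ≡ 25, 13^8 ≡ 25² = 625 ≡ 16, 13^16 ≡ 16² = 256 ≡ 24. Since 25 = 16 + 8 + 1, 13^25 ≡ 24·16·13: 24·16 = 384 ≡ 7, then 7·13 = 91 ≡ 4. So 13^25 ≡ 4 (mod 29).
Hence φ⁻¹(13) = 4.

4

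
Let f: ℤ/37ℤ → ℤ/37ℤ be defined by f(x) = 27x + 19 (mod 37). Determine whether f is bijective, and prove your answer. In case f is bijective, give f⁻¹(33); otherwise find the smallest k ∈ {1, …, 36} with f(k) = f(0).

6

By definition, f is injective when f(s) = f(t) forces s = t.
If f(s) = f(t), then 27s ≡ 27t (mod 37). Because gcd(27, 37) = 1, we may cancel 27 to get s ≡ t (mod 37).
We now compute 27⁻¹ mod 37 explicitly. Euclid's algorithm: 37 = 1·27 + 10, 27 = 2·10 + 7, 10 = 1·7 + 3, 7 = 2·3 + 1; back-substituting gives 1 = 11·27 − 8·37, so 27⁻¹ ≡ 11 (mod 37).
For any y ∈ ℤ/37ℤ, x = 11(y − 19) mod 37 satisfies f(x) = 27·11(y − 19) + 19 ≡ y (since 27·11 ≡ 1 mod 37). So every y has a preimage.
So f is bijective.
Since f is bijective, we compute f⁻¹(33): solve 27x + 19 ≡ 33 (mod 37), i.e. 27x ≡ 14 (mod 37).
Multiplying by 27⁻¹ = 11 gives x ≡ 11·14 = 154 = 4·37 + 6 ≡ 6 (mod 37).
Check: f(6) = 27·6 + 19 = 181 = 4·37 + 33 ≡ 33 (mod 37).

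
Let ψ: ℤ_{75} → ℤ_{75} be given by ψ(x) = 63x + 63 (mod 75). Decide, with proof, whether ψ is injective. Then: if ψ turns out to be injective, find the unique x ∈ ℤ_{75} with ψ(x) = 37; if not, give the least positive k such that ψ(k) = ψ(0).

We have gcd(63, 75) = 3 > 1. Taking u = 0 and v = 25: ψ(0) = 63 and ψ(25) = 63·25 + 63 = 1638 ≡ 63 (mod 75).
So ψ(0) = ψ(25) while 0 ≠ 25, therefore ψ is not injective.
Since ψ is not injective, we find the least positive k with ψ(k) = ψ(0): this means 63k ≡ 0 (mod 75), i.e. 75 ∣ 63k. Since gcd(63, 75) = 3, dividing through by 3 this holds exactly when 25 ∣ 21k, and as gcd(21, 25) = 1, exactly when 25 ∣ k.
The smallest positive such k is 25.

25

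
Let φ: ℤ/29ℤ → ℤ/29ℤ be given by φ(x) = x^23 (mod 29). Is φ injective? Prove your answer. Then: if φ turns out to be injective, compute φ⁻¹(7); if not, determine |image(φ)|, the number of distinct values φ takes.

Since 29 is prime, the nonzero elements of ℤ/29ℤ form a cyclic group of order 28.
As gcd(23, 28) = 1, raising to the 23rd power is a bijection on this group: if u^23 ≡ v^23 then (uv^{−1})^23 = 1, and the only element of order dividing gcd(23, 28) = 1 is 1, so u = v.
With φ(0) = 0 this makes φ injective on all of ℤ/29ℤ, hence bijective (finite equal-size domain and codomain). In particular φ is injective.
Since φ is injective, we find the preimage of 7. The inverse of x ↦ x^23 on (ℤ/29ℤ)^× is x ↦ x^11, because 23·11 = 253 = 9·28 + 1 ≡ 1 (mod 28) and x^{28} = 1 for x ≠ 0 (Fermat). So φ⁻¹(7) = 7^11 mod 29.
Repeated squaring mod 29: 7^1 ≡ 7, 7^2 ≡ 7² = 49 ≡ 20, 7^4 ≡ 20² = 400 ≡ 23, 7^8 ≡ 23² = 529 ≡ 7. Since 11 = 8 + 2 + 1, 7^11 ≡ 7·20·7: 7·20 = 140 ≡ 24, then 24·7 = 168 ≡ 23. So 7^11 ≡ 23 (mod 29).
Hence φ⁻¹(7) = 23.

23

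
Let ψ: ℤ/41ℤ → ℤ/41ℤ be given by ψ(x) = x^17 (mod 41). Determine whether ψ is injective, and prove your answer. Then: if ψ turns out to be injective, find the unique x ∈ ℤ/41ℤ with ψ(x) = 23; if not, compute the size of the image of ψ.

31

Since 41 is prime, the nonzero elements of ℤ/41ℤ form a cyclic group of order 40.
As gcd(17, 40) = 1, raising to the 17th power is a bijection on this group: if a^17 ≡ b^17 then (ab^{−1})^17 = 1, and the only element of order dividing gcd(17, 40) = 1 is 1, so a = b.
With ψ(0) = 0 this makes ψ injective on all of ℤ/41ℤ, hence bijective (finite equal-size domain and codomain). In particular ψ is injective.
Since ψ is injective, we find the preimage of 23. The inverse of x ↦ x^17 on (ℤ/41ℤ)^× is x ↦ x^33, because 17·33 = 561 = 14·40 + 1 ≡ 1 (mod 40) and x^{40} = 1 for x ≠ 0 (Fermat). So ψ⁻¹(23) = 23^33 mod 41.
Repeated squaring mod 41: 23^1 ≡ 23, 23^2 ≡ 23² = 529 ≡ 37, 23^4 ≡ 37² = 1369 ≡ 16, 23^8 ≡ 16² = 256 ≡ 10, 23^16 ≡ 10² = 100 ≡ 18, 23^32 ≡ 18² = 324 ≡ 37. Since 33 = 32 + 1, 23^33 ≡ 37·23: 37·23 = 851 ≡ 31. So 23^33 ≡ 31 (mod 41).
Hence ψ⁻¹(23) = 31.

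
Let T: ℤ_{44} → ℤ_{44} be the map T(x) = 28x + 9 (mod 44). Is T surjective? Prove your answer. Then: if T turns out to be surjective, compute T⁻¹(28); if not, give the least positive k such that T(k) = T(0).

11

Recall: surjectivity means every element of the codomain has a preimage under T.
Since gcd(28, 44) = 4, we have 28x ≡ 0 (mod 4) for all x, so T(x) ≡ 1 (mod 4).
But 0 ≢ 1 (mod 4), so 0 ∈ ℤ_{44} has no preimage. So T is not surjective.
Since T is not surjective, we find the least positive k with T(k) = T(0): this means 28k ≡ 0 (mod 44), i.e. 44 ∣ 28k. Since gcd(28, 44) = 4, dividing through by 4 this holds exactly when 11 ∣ 7k, and as gcd(7, 11) = 1, exactly when 11 ∣ k.
The smallest positive such k is 11.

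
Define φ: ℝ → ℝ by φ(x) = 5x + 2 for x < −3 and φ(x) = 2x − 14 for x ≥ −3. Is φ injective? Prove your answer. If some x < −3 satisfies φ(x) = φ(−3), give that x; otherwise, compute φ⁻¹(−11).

Both pieces are strictly increasing (slopes 5 and 2), so each is injective on its own interval.
The left piece maps (−∞, −3) onto (−∞, −13); the right piece maps [−3, ∞) onto [−20, ∞).
These images overlap. In particular φ(−3) = −20 (right piece), and solving 5x + 2 = −20 on the left piece gives x = −22/5 < −3.
So φ(−22/5) = φ(−3) with −22/5 ≠ −3, and φ is not injective. This x = −22/5 is the requested value below −3.

-22/5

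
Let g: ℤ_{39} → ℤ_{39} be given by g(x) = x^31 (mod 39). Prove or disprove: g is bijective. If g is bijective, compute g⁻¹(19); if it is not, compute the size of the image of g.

7

Computing x^31 mod 39 for each x (by repeated squaring, reducing mod 39 at every step), the values g(0), g(1), …, g(38) are: 0, 1, 11, 3, 4, 8, 33, 19, 5, 9, 10, 2, 12, 13, 14, 24, 16, 17, 21, 7, 32, 18, 22, 23, 15, 25, 26, 27, 37, 29, 30, 34, 20, 6, 31, 35, 36, 28, 38.
Every element of ℤ_{39} appears exactly once in this list, so g is a bijection, and in particular bijective.
Since g is bijective, we read off the preimage of 19 from the same table: g(7) = 19, so g⁻¹(19) = 7.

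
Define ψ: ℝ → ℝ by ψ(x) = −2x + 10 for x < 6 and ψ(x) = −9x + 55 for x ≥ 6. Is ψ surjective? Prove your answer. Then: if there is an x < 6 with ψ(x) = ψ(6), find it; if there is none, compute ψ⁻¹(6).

Both pieces are strictly decreasing (slopes −2 and −9), so each is injective on its own interval.
The left piece maps (−∞, 6) onto (−2, ∞); the right piece maps [6, ∞) onto (−∞, 1].
The union (−2, ∞) ∪ (−∞, 1] covers ℝ, so ψ is surjective.
For the follow-up: the images overlap, so an x < 6 with ψ(x) = ψ(6) exists. ψ(6) = 1; solving −2x + 10 = 1 for x < 6 gives x = (1 − 10)/(−2) = 9/2.

9/2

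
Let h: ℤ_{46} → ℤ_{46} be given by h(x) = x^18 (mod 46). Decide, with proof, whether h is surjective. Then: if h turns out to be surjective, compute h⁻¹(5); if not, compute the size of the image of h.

24

h(22): Repeated squaring mod 46: 22^1 ≡ 22, 22^2 ≡ 22² = 484 ≡ 24, 22^4 ≡ 24² = 576 ≡ 24, 22^8 ≡ 24² = 576 ≡ 24, 22^16 ≡ 24² = 576 ≡ 24. Since 18 = 16 + 2, 22^18 ≡ 24·24: 24·24 = 576 ≡ 24. So 22^18 ≡ 24 (mod 46).
h(24): Repeated squaring mod 46: 24^1 ≡ 24, 24^2 ≡ 24² = 576 ≡ 24, 24^4 ≡ 24² = 576 ≡ 24, 24^8 ≡ 24² = 576 ≡ 24, 24^16 ≡ 24² = 576 ≡ 24. Since 18 = 16 + 2, 24^18 ≡ 24·24: 24·24 = 576 ≡ 24. So 24^18 ≡ 24 (mod 46).
So h(22) = h(24) = 24 while 22 ≠ 24, therefore h is not injective.
A non-injective map from the 46-element set ℤ_{46} to itself takes at most 45 distinct values, so it cannot be surjective. Therefore h is not surjective.
Since h is not surjective, we determine |image(h)|. Computing x^18 mod 46 for each x (by repeated squaring, reducing mod 46 at every step), the values h(0), h(1), …, h(45) are: 0, 1, 36, 25, 8, 29, 26, 41, 12, 27, 32, 39, 16, 9, 4, 35, 18, 3, 6, 31, 2, 13, 24, 23, 24, 13, 2, 31, 6, 3, 18, 35, 4, 9, 16, 39, 32, 27, 12, 41, 26, 29, 8, 25, 36, 1.
The distinct values are {0, 1, 2, 3, 4, 6, 8, 9, 12, 13, 16, 18, 23, 24, 25, 26, 27, 29, 31, 32, 35, 36, 39, 41}; there are 24 of them.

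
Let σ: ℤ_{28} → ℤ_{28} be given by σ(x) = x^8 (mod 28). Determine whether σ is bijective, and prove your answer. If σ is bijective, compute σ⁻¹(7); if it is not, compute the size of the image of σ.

8

σ(6): Repeated squaring mod 28: 6^1 ≡ 6, 6^2 ≡ 6² = 36 ≡ 8, 6^4 ≡ 8² = 64 ≡ 8, 6^8 ≡ 8² = 64 ≡ 8. So 6^8 ≡ 8 (mod 28).
σ(8): Repeated squaring mod 28: 8^1 ≡ 8, 8^2 ≡ 8² = 64 ≡ 8, 8^4 ≡ 8² = 64 ≡ 8, 8^8 ≡ 8² = 64 ≡ 8. So 8^8 ≡ 8 (mod 28).
So σ(6) = σ(8) = 8 while 6 ≠ 8, so σ is not injective, hence not bijective.
Since σ is not bijective, we determine |image(σ)|. Computing x^8 mod 28 for each x (by repeated squaring, reducing mod 28 at every step), the values σ(0), σ(1), …, σ(27) are: 0, 1, 4, 9, 16, 25, 8, 21, 8, 25, 16, 9, 4, 1, 0, 1, 4, 9, 16, 25, 8, 21, 8, 25, 16, 9, 4, 1.
The distinct values are {0, 1, 4, 8, 9, 16, 21, 25}; there are 8 of them.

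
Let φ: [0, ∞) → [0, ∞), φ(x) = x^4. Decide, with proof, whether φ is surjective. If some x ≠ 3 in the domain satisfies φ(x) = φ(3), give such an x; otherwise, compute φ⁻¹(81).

For any y ∈ [0, ∞), x = y^{1/4} ∈ [0, ∞) gives φ(x) = y, so φ is surjective.
Since x ↦ x^4 is strictly increasing on [0, ∞), it is injective there, so no x ≠ 3 in the domain has φ(x) = φ(3). We therefore compute φ⁻¹(81) = 81^{1/4} = 3 (indeed 3^4 = 81).

3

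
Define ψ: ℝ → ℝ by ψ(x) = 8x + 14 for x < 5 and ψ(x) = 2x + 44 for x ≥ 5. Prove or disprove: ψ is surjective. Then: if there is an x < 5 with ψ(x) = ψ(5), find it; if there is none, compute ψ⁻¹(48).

Both pieces are strictly increasing (slopes 8 and 2), so each is injective on its own interval.
The left piece maps (−∞, 5) onto (−∞, 54); the right piece maps [5, ∞) onto [54, ∞).
These images together cover ℝ, so ψ is surjective.
Because the two images are disjoint, no x < 5 has ψ(x) = ψ(5), so we compute ψ⁻¹(48): 48 lies in (−∞, 54), so solve 8x + 14 = 48: x = (48 − 14)/8 = 17/4.

17/4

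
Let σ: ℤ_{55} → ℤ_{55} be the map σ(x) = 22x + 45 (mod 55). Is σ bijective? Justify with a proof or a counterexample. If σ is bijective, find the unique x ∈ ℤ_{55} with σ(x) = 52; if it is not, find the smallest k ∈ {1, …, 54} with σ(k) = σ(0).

Recall that σ is injective if σ(a) = σ(b) implies a = b.
We have gcd(22, 55) = 11 > 1. Taking a = 0 and b = 5: σ(0) = 45 and σ(5) = 22·5 + 45 = 155 ≡ 45 (mod 55).
So σ(0) = σ(5) while 0 ≠ 5, therefore σ is not injective, hence not bijective.
Since σ is not bijective, we find the least positive k with σ(k) = σ(0): this means 22k ≡ 0 (mod 55), i.e. 55 ∣ 22k. Since gcd(22, 55) = 11, dividing through by 11 this holds exactly when 5 ∣ 2k, and as gcd(2, 5) = 1, exactly when 5 ∣ k.
The smallest positive such k is 5.

5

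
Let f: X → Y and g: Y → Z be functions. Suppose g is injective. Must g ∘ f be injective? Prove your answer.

No. Take X = {1, 2}, Y = Z = {1, 2, 3}, f(1) = f(2) = 1, and g = identity (injective).
Then (g ∘ f)(1) = (g ∘ f)(2) = 1 with 1 ≠ 2, so g ∘ f is not injective.

not injective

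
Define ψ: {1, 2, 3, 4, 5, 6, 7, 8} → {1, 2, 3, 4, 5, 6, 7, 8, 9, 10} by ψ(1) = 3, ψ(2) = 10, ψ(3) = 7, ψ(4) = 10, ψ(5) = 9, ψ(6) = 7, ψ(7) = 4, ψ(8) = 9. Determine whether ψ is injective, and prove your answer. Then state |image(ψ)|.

5

ψ(2) = 10 = ψ(4) with 2 ≠ 4, so ψ is not injective.
The image of ψ is {3, 4, 7, 9, 10}, which has 5 elements.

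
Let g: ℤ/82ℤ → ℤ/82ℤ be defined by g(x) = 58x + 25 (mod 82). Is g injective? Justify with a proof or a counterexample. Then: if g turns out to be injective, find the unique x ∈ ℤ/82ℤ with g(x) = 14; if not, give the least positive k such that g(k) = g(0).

We have gcd(58, 82) = 2 > 1. Taking u = 0 and v = 41: g(0) = 25 and g(41) = 58·41 + 25 = 2403 ≡ 25 (mod 82).
So g(0) = g(41) while 0 ≠ 41, thus g is not injective.
Since g is not injective, we find the least positive k with g(k) = g(0): this means 58k ≡ 0 (mod 82), i.e. 82 ∣ 58k. Since gcd(58, 82) = 2, dividing through by 2 this holds exactly when 41 ∣ 29k, and as gcd(29, 41) = 1, exactly when 41 ∣ k.
The smallest positive such k is 41.

41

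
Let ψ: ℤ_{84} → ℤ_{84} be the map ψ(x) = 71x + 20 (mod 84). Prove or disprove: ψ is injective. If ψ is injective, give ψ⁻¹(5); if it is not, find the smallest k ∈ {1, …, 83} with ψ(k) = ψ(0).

27

Recall that ψ is injective if ψ(x_1) = ψ(x_2) implies x_1 = x_2.
Suppose ψ(x_1) = ψ(x_2) in ℤ_{84}. Then 71x_1 + 20 ≡ 71x_2 + 20 (mod 84), thus 71(x_1 − x_2) ≡ 0 (mod 84).
Since gcd(71, 84) = 1, 71 is invertible modulo 84, hence x_1 − x_2 ≡ 0 (mod 84), i.e. x_1 = x_2.
Therefore ψ is injective.
We now compute 71⁻¹ mod 84 explicitly. Euclid's algorithm: 84 = 1·71 + 13, 71 = 5·13 + 6, 13 = 2·6 + 1; back-substituting gives 1 = 71·71 − 60·84, so 71⁻¹ ≡ 71 (mod 84).
Since ψ is injective, we compute ψ⁻¹(5): solve 71x + 20 ≡ 5 (mod 84), i.e. 71x ≡ 69 (mod 84).
Multiplying by 71⁻¹ = 71 gives x ≡ 71·69 = 4899 = 58·84 + 27 ≡ 27 (mod 84).
Check: ψ(27) = 71·27 + 20 = 1937 = 23·84 + 5 ≡ 5 (mod 84).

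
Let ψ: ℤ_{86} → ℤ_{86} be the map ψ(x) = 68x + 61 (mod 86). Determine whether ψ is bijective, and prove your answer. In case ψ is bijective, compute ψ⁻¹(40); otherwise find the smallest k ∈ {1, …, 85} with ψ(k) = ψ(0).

43

Recall that ψ is injective if ψ(u) = ψ(v) implies u = v.
We have gcd(68, 86) = 2 > 1. Taking u = 0 and v = 43: ψ(0) = 61 and ψ(43) = 68·43 + 61 = 2985 ≡ 61 (mod 86).
So ψ(0) = ψ(43) while 0 ≠ 43, therefore ψ is not injective, hence not bijective.
Since ψ is not bijective, we find the least positive k with ψ(k) = ψ(0): this means 68k ≡ 0 (mod 86), i.e. 86 ∣ 68k. Since gcd(68, 86) = 2, dividing through by 2 this holds exactly when 43 ∣ 34k, and as gcd(34, 43) = 1, exactly when 43 ∣ k.
The smallest positive such k is 43.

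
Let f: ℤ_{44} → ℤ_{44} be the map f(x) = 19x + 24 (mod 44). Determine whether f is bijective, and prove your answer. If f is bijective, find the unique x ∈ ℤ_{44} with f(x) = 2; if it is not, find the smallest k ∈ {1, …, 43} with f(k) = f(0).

22

Suppose f(u) = f(v) in ℤ_{44}. Then 19u + 24 ≡ 19v + 24 (mod 44), so 19(u − v) ≡ 0 (mod 44).
Since gcd(19, 44) = 1, 19 is invertible modulo 44, thus u − v ≡ 0 (mod 44), i.e. u = v.
We now compute 19⁻¹ mod 44 explicitly. Euclid's algorithm: 44 = 2·19 + 6, 19 = 3·6 + 1; back-substituting gives 1 = 7·19 − 3·44, so 19⁻¹ ≡ 7 (mod 44).
Then y ↦ 7(y − 24) is a two-sided inverse to f, so every y ∈ ℤ_{44} has a preimage.
Hence f is bijective.
Since f is bijective, we find f⁻¹(2): we need 19x ≡ 2 − 24 ≡ 22 (mod 44). Using 19⁻¹ = 7: x ≡ 7·22 = 154 = 3·44 + 22, so x = 22.
Check: f(22) = 19·22 + 24 = 442 = 10·44 + 2 ≡ 2 (mod 44).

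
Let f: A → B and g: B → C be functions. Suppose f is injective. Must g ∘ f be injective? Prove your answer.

No. Take A = B = C = {0, 1}, f = identity (injective), and g(x) = 0 for every x.
Then (g ∘ f)(0) = 0 = (g ∘ f)(1) with 0 ≠ 1, so g ∘ f is not injective.

not injective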